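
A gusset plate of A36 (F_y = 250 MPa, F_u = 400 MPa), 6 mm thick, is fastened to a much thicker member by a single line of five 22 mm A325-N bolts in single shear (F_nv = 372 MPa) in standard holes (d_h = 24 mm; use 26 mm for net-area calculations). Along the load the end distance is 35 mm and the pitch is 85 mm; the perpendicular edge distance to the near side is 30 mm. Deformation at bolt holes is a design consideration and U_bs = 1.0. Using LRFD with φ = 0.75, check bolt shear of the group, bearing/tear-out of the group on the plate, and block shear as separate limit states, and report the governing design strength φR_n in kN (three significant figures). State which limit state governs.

Bolt shear: A_b = π·22²/4 = 380.1 mm²; R_n = 372 × 380.1 × 5 × 1 / 1000 = 707 kN → 0.75 × 707 = 530 kN.
Bearing: edge l_c = 23, r_n = 66.24 kN; interior l_c = 61, r_n = 126.7 kN; R_n = 66.24 + 4·126.7 = 573.1 kN → 430 kN.
Block shear: A_gv = 2250, A_nv = 1548, A_nt = 102 mm²; R_n = min(0.6F_uA_nv, 0.6F_yA_gv) + U_bs·F_u·A_nt = 378.3 kN → 284 kN.
Block shear governs: 284 kN.

284 kN (block shear governs)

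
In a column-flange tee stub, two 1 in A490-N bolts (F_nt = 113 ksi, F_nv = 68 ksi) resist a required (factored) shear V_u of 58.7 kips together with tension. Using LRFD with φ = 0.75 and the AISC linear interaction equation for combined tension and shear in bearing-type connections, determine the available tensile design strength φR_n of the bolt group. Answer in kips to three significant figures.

75.5 kips

A_b = π·1²/4 = 0.7854 in²; f_rv = 58.7 / (2 × 0.7854) = 37.37 ksi.
F'_nt = 1.3 F_nt − (F_nt / φF_nv) f_rv = 1.3·113 − (113/(0.75·68))·37.37 = 64.1 ksi, capped at F_nt → F'_nt = 64.1 ksi.
R_n = F'_nt · A_b · n = 64.1 × 0.7854 × 2 = 100.7 kips.
Design strength φR_n = 0.75 × 100.7 = 75.5 kips.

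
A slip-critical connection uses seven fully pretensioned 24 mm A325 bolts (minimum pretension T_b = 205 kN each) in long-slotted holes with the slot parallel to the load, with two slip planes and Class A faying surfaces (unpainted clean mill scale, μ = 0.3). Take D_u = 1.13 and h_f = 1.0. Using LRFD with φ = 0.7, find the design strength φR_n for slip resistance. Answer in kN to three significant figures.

R_n = μ · D_u · h_f · T_b · n_s · n_b = 0.3 × 1.13 × 1.0 × 205 × 2 × 7 = 972.9 kN.
Design strength φR_n = 0.7 × 972.9 = 681 kN.

681 kN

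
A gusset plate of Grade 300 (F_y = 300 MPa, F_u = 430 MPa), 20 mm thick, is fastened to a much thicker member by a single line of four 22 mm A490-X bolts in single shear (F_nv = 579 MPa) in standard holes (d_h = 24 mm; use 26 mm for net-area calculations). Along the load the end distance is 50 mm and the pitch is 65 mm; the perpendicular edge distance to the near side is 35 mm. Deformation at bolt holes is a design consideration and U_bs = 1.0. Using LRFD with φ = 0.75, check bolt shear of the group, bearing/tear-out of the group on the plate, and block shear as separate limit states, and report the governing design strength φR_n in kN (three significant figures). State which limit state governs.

660 kN (bolt shear governs)

Bolt shear: A_b = π·22²/4 = 380.1 mm²; R_n = 579 × 380.1 × 4 × 1 / 1000 = 880.4 kN → 0.75 × 880.4 = 660 kN.
Bearing: edge l_c = 38, r_n = 392.2 kN; interior l_c = 41, r_n = 423.1 kN; R_n = 392.2 + 3·423.1 = 1662 kN → 1250 kN.
Block shear: A_gv = 4900, A_nv = 3080, A_nt = 440 mm²; R_n = min(0.6F_uA_nv, 0.6F_yA_gv) + U_bs·F_u·A_nt = 983.8 kN → 738 kN.
Bolt shear governs: 660 kN.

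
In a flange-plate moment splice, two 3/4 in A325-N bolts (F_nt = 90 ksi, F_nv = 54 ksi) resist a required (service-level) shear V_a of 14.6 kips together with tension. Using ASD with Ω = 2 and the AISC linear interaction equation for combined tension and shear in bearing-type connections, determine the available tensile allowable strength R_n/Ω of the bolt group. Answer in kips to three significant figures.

A_b = π·0.75²/4 = 0.4418 in²; f_rv = 14.6 / (2 × 0.4418) = 16.52 ksi.
F'_nt = 1.3 F_nt − (Ω F_nt / F_nv) f_rv = 1.3·90 − (2·90/54)·16.52 = 61.92 ksi, capped at F_nt → F'_nt = 61.92 ksi.
R_n = F'_nt · A_b · n = 61.92 × 0.4418 × 2 = 54.71 kips.
Allowable strength R_n/Ω = 54.71 / 2 = 27.4 kips.

27.4 kips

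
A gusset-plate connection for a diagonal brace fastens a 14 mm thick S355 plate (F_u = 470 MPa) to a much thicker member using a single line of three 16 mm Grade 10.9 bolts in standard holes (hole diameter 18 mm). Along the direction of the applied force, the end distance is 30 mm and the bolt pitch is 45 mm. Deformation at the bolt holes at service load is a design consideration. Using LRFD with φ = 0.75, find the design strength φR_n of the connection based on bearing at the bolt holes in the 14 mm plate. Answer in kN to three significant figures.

444 kN

Per bolt r_n = 1.2 l_c t F_u ≤ 2.4 d t F_u; upper limit = 2.4 × 16 × 14 × 470 / 1000 = 252.7 kN.
Edge bolt: l_c = 30 − 18/2 = 21 mm → 1.2 × 21 × 14 × 470 / 1000 = 165.8 → r_n = 165.8 kN.
Interior bolts: l_c = 45 − 18 = 27 mm → 1.2 × 27 × 14 × 470 / 1000 = 213.2 → r_n = 213.2 kN.
R_n = 1 × 165.8 + 2 × 213.2 = 592.2 kN.
Design strength φR_n = 0.75 × 592.2 = 444 kN.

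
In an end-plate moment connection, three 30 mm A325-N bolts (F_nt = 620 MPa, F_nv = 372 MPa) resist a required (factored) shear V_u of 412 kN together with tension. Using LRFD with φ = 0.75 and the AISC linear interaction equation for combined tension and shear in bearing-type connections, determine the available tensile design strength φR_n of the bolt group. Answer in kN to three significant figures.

A_b = π·30²/4 = 706.9 mm²; f_rv = 412 × 1000 / (3 × 706.9) = 194.3 MPa.
F'_nt = 1.3 F_nt − (F_nt / φF_nv) f_rv = 1.3·620 − (620/(0.75·372))·194.3 = 374.3 MPa, capped at F_nt → F'_nt = 374.3 MPa.
R_n = F'_nt · A_b · n = 374.3 × 706.9 × 3 / 1000 = 793.6 kN.
Design strength φR_n = 0.75 × 793.6 = 595 kN.

595 kN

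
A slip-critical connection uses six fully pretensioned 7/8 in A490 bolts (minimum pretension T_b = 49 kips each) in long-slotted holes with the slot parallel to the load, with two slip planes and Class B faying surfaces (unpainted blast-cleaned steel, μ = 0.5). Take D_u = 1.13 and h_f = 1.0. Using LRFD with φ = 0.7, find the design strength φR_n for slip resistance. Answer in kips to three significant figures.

233 kips

R_n = μ · D_u · h_f · T_b · n_s · n_b = 0.5 × 1.13 × 1.0 × 49 × 2 × 6 = 332.2 kips.
Design strength φR_n = 0.7 × 332.2 = 233 kips.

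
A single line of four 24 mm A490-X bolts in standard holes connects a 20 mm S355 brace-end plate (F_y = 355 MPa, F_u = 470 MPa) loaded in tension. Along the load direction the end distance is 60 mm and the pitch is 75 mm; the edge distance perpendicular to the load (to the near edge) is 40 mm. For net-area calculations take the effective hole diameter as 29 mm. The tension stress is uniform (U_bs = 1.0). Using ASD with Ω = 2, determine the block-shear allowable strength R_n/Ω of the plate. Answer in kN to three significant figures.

637 kN

Shear plane L_v = 60 + 3·75 = 285 mm; A_gv = 285 × 20 = 5700 mm².
A_nv = (285 − 3.5·29) × 20 = 3670 mm².
A_nt = (40 − 0.5·29) × 20 = 510 mm².
0.6 F_u A_nv = 1035 kN; 0.6 F_y A_gv = 1214 kN → shear rupture governs the shear term.
R_n = 1035 + 1.0 × 470 × 510 / 1000 = 1275 kN.
Allowable strength R_n/Ω = 1275 / 2 = 637 kN.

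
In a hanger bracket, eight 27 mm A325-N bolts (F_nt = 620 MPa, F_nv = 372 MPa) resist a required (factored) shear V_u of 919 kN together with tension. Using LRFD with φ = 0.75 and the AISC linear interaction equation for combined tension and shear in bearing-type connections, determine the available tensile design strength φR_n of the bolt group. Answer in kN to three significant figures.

1240 kN

A_b = π·27²/4 = 572.6 mm²; f_rv = 919 × 1000 / (8 × 572.6) = 200.6 MPa.
F'_nt = 1.3 F_nt − (F_nt / φF_nv) f_rv = 1.3·620 − (620/(0.75·372))·200.6 = 360.1 MPa, capped at F_nt → F'_nt = 360.1 MPa.
R_n = F'_nt · A_b · n = 360.1 × 572.6 × 8 / 1000 = 1650 kN.
Design strength φR_n = 0.75 × 1650 = 1240 kN.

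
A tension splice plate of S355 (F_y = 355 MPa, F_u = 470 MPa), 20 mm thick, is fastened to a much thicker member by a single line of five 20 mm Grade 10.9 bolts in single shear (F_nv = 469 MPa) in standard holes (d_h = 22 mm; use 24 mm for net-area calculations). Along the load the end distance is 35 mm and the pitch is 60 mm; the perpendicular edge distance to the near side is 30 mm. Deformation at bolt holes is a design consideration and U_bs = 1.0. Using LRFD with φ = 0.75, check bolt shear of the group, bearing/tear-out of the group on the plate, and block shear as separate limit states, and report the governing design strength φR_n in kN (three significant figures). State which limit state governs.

553 kN (bolt shear governs)

Bolt shear: A_b = π·20²/4 = 314.2 mm²; R_n = 469 × 314.2 × 5 × 1 / 1000 = 736.7 kN → 0.75 × 736.7 = 553 kN.
Bearing: edge l_c = 24, r_n = 270.7 kN; interior l_c = 38, r_n = 428.6 kN; R_n = 270.7 + 4·428.6 = 1985 kN → 1490 kN.
Block shear: A_gv = 5500, A_nv = 3340, A_nt = 360 mm²; R_n = min(0.6F_uA_nv, 0.6F_yA_gv) + U_bs·F_u·A_nt = 1111 kN → 833 kN.
Bolt shear governs: 553 kN.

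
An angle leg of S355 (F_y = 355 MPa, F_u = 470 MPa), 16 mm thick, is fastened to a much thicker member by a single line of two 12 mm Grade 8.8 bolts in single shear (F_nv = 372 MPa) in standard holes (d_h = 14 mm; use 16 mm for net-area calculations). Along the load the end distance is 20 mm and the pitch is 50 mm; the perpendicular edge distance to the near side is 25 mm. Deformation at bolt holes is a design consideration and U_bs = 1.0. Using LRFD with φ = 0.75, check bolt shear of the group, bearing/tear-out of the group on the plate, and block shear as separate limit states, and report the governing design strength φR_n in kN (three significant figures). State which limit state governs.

63.1 kN (bolt shear governs)

Bolt shear: A_b = π·12²/4 = 113.1 mm²; R_n = 372 × 113.1 × 2 × 1 / 1000 = 84.14 kN → 0.75 × 84.14 = 63.1 kN.
Bearing: edge l_c = 13, r_n = 117.3 kN; interior l_c = 36, r_n = 216.6 kN; R_n = 117.3 + 1·216.6 = 333.9 kN → 250 kN.
Block shear: A_gv = 1120, A_nv = 736, A_nt = 272 mm²; R_n = min(0.6F_uA_nv, 0.6F_yA_gv) + U_bs·F_u·A_nt = 335.4 kN → 252 kN.
Bolt shear governs: 63.1 kN.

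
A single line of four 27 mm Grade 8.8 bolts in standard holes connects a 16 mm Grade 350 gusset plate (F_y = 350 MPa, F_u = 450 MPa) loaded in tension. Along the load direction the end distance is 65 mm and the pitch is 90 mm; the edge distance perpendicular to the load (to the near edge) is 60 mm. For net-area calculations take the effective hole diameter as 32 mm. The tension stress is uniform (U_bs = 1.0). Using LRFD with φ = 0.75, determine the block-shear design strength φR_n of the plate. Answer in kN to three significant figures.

Shear plane L_v = 65 + 3·90 = 335 mm; A_gv = 335 × 16 = 5360 mm².
A_nv = (335 − 3.5·32) × 16 = 3568 mm².
A_nt = (60 − 0.5·32) × 16 = 704 mm².
0.6 F_u A_nv = 963.4 kN; 0.6 F_y A_gv = 1126 kN → shear rupture governs the shear term.
R_n = 963.4 + 1.0 × 450 × 704 / 1000 = 1280 kN.
Design strength φR_n = 0.75 × 1280 = 960 kN.

960 kN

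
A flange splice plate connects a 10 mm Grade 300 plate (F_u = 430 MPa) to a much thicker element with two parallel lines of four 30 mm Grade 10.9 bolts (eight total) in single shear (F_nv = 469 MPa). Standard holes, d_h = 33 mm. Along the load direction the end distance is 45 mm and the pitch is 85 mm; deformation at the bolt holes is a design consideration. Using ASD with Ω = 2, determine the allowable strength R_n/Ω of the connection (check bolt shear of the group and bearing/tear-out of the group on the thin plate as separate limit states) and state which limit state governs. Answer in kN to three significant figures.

Bolt shear: A_b = π·30²/4 = 706.9 mm²; R_n = 469 × 706.9 × 8 × 1 / 1000 = 2652 kN → 2652 / 2 = 1330 kN.
Bearing (1.2 l_c t F_u ≤ 2.4 d t F_u): upper limit = 2.4·30·10·430 / 1000 = 309.6 kN.
  Edge l_c = 45 − 33/2 = 28.5 → r_n = 147.1 kN; interior l_c = 85 − 33 = 52 → r_n = 268.3 kN.
  R_n,bearing = 2·147.1 + 6·268.3 = 1904 kN → 1904 / 2 = 952 kN.
Bearing governs: 952 kN.

952 kN (bearing governs)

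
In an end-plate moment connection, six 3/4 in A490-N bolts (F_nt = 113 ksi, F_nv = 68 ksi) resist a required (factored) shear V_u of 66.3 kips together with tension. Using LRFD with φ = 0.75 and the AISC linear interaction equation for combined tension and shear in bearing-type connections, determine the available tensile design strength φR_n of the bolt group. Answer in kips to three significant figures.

182 kips

A_b = π·0.75²/4 = 0.4418 in²; f_rv = 66.3 / (6 × 0.4418) = 25.01 ksi.
F'_nt = 1.3 F_nt − (F_nt / φF_nv) f_rv = 1.3·113 − (113/(0.75·68))·25.01 = 91.48 ksi, capped at F_nt → F'_nt = 91.48 ksi.
R_n = F'_nt · A_b · n = 91.48 × 0.4418 × 6 = 242.5 kips.
Design strength φR_n = 0.75 × 242.5 = 182 kips.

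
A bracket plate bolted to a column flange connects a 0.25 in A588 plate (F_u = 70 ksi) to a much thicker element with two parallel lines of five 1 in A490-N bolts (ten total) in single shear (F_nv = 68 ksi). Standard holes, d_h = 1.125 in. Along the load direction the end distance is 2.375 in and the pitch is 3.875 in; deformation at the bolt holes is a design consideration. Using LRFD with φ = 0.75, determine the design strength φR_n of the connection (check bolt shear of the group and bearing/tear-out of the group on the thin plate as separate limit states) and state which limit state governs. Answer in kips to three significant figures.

309 kips (bearing governs)

Bolt shear: A_b = π·1²/4 = 0.7854 in²; R_n = 68 × 0.7854 × 10 × 1 = 534.1 kips → 0.75 × 534.1 = 401 kips.
Bearing (1.2 l_c t F_u ≤ 2.4 d t F_u): upper limit = 2.4·1·0.25·70 = 42 kips.
  Edge l_c = 2.375 − 1.125/2 = 1.812 → r_n = 38.06 kips; interior l_c = 3.875 − 1.125 = 2.75 → r_n = 42 kips.
  R_n,bearing = 2·38.06 + 8·42 = 412.1 kips → 0.75 × 412.1 = 309 kips.
Bearing governs: 309 kips.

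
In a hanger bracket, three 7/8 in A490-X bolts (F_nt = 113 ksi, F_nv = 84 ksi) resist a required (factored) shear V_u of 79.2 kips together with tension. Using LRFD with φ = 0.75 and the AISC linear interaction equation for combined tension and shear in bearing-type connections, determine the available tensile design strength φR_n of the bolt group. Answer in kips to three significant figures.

A_b = π·0.875²/4 = 0.6013 in²; f_rv = 79.2 / (3 × 0.6013) = 43.9 ksi.
F'_nt = 1.3 F_nt − (F_nt / φF_nv) f_rv = 1.3·113 − (113/(0.75·84))·43.9 = 68.15 ksi, capped at F_nt → F'_nt = 68.15 ksi.
R_n = F'_nt · A_b · n = 68.15 × 0.6013 × 3 = 122.9 kips.
Design strength φR_n = 0.75 × 122.9 = 92.2 kips.

92.2 kips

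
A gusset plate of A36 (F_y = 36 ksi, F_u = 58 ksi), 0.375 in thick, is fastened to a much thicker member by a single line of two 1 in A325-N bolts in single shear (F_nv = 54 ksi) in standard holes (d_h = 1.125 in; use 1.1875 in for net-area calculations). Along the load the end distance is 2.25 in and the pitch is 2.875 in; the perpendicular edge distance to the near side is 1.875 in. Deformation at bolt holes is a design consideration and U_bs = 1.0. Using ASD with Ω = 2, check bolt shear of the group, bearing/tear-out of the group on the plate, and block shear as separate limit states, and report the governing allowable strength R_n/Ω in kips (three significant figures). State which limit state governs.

Bolt shear: A_b = π·1²/4 = 0.7854 in²; R_n = 54 × 0.7854 × 2 × 1 = 84.82 kips → 84.82 / 2 = 42.4 kips.
Bearing: edge l_c = 1.688, r_n = 44.04 kips; interior l_c = 1.75, r_n = 45.68 kips; R_n = 44.04 + 1·45.68 = 89.72 kips → 44.9 kips.
Block shear: A_gv = 1.922, A_nv = 1.254, A_nt = 0.4805 in²; R_n = min(0.6F_uA_nv, 0.6F_yA_gv) + U_bs·F_u·A_nt = 69.38 kips → 34.7 kips.
Block shear governs: 34.7 kips.

34.7 kips (block shear governs)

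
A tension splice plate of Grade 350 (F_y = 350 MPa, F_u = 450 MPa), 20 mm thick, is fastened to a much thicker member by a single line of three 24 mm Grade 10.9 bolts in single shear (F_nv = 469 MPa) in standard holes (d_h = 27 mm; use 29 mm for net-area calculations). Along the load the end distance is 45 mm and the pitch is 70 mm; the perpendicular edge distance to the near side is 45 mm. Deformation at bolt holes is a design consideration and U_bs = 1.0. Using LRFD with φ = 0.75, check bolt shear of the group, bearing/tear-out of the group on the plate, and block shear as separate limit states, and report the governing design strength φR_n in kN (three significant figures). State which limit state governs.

477 kN (bolt shear governs)

Bolt shear: A_b = π·24²/4 = 452.4 mm²; R_n = 469 × 452.4 × 3 × 1 / 1000 = 636.5 kN → 0.75 × 636.5 = 477 kN.
Bearing: edge l_c = 31.5, r_n = 340.2 kN; interior l_c = 43, r_n = 464.4 kN; R_n = 340.2 + 2·464.4 = 1269 kN → 952 kN.
Block shear: A_gv = 3700, A_nv = 2250, A_nt = 610 mm²; R_n = min(0.6F_uA_nv, 0.6F_yA_gv) + U_bs·F_u·A_nt = 882 kN → 662 kN.
Bolt shear governs: 477 kN.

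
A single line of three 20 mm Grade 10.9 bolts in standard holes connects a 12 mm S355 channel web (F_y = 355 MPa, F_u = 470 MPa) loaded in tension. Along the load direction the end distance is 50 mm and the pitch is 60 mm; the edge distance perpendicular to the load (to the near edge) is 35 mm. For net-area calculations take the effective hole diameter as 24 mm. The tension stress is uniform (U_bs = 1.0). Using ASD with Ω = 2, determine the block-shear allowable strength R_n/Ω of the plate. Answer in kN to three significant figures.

251 kN

Shear plane L_v = 50 + 2·60 = 170 mm; A_gv = 170 × 12 = 2040 mm².
A_nv = (170 − 2.5·24) × 12 = 1320 mm².
A_nt = (35 − 0.5·24) × 12 = 276 mm².
0.6 F_u A_nv = 372.2 kN; 0.6 F_y A_gv = 434.5 kN → shear rupture governs the shear term.
R_n = 372.2 + 1.0 × 470 × 276 / 1000 = 502 kN.
Allowable strength R_n/Ω = 502 / 2 = 251 kN.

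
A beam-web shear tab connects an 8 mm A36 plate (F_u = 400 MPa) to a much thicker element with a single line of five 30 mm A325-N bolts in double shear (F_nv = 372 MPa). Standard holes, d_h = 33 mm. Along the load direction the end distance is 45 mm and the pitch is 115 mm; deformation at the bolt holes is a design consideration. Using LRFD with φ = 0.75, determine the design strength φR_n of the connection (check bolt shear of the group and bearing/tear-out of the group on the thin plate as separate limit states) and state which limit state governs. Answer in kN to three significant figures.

773 kN (bearing governs)

Bolt shear: A_b = π·30²/4 = 706.9 mm²; R_n = 372 × 706.9 × 5 × 2 / 1000 = 2630 kN → 0.75 × 2630 = 1970 kN.
Bearing (1.2 l_c t F_u ≤ 2.4 d t F_u): upper limit = 2.4·30·8·400 / 1000 = 230.4 kN.
  Edge l_c = 45 − 33/2 = 28.5 → r_n = 109.4 kN; interior l_c = 115 − 33 = 82 → r_n = 230.4 kN.
  R_n,bearing = 1·109.4 + 4·230.4 = 1031 kN → 0.75 × 1031 = 773 kN.
Bearing governs: 773 kN.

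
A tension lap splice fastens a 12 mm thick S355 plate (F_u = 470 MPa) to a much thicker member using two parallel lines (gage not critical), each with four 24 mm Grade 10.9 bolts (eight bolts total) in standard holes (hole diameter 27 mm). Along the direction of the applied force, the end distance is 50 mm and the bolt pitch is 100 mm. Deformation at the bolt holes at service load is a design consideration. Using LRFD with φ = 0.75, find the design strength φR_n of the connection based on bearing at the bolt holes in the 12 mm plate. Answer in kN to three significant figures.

1830 kN

Per bolt r_n = 1.2 l_c t F_u ≤ 2.4 d t F_u; upper limit = 2.4 × 24 × 12 × 470 / 1000 = 324.9 kN.
Edge bolt: l_c = 50 − 27/2 = 36.5 mm → 1.2 × 36.5 × 12 × 470 / 1000 = 247 → r_n = 247 kN.
Interior bolts: l_c = 100 − 27 = 73 mm → 1.2 × 73 × 12 × 470 / 1000 = 494.1 → r_n = 324.9 kN.
R_n = 2 × 247 + 6 × 324.9 = 2443 kN.
Design strength φR_n = 0.75 × 2443 = 1830 kN.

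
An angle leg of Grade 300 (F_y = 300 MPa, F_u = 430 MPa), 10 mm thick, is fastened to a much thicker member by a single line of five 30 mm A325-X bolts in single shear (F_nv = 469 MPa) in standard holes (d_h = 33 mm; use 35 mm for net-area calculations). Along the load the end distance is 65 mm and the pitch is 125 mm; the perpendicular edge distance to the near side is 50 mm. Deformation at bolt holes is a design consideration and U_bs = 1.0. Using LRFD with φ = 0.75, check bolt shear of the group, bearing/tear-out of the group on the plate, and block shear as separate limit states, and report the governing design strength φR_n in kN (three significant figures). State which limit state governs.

Bolt shear: A_b = π·30²/4 = 706.9 mm²; R_n = 469 × 706.9 × 5 × 1 / 1000 = 1658 kN → 0.75 × 1658 = 1240 kN.
Bearing: edge l_c = 48.5, r_n = 250.3 kN; interior l_c = 92, r_n = 309.6 kN; R_n = 250.3 + 4·309.6 = 1489 kN → 1120 kN.
Block shear: A_gv = 5650, A_nv = 4075, A_nt = 325 mm²; R_n = min(0.6F_uA_nv, 0.6F_yA_gv) + U_bs·F_u·A_nt = 1157 kN → 868 kN.
Block shear governs: 868 kN.

868 kN (block shear governs)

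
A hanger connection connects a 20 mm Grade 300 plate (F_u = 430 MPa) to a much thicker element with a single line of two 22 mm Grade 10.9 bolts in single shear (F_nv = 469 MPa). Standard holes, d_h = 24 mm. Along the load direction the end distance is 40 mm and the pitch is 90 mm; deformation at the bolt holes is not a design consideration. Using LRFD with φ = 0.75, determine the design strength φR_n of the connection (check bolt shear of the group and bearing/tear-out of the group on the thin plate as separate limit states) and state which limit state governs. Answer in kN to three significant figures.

267 kN (bolt shear governs)

Bolt shear: A_b = π·22²/4 = 380.1 mm²; R_n = 469 × 380.1 × 2 × 1 / 1000 = 356.6 kN → 0.75 × 356.6 = 267 kN.
Bearing (1.5 l_c t F_u ≤ 3.0 d t F_u): upper limit = 3.0·22·20·430 / 1000 = 567.6 kN.
  Edge l_c = 40 − 24/2 = 28 → r_n = 361.2 kN; interior l_c = 90 − 24 = 66 → r_n = 567.6 kN.
  R_n,bearing = 1·361.2 + 1·567.6 = 928.8 kN → 0.75 × 928.8 = 697 kN.
Bolt shear governs: 267 kN.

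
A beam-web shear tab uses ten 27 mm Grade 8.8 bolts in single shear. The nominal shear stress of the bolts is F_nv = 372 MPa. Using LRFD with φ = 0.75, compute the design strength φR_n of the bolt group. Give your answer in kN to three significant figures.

1600 kN

A_b = π × 27² / 4 = 572.6 mm².
R_n = F_nv · A_b · n · n_s = 372 × 572.6 × 10 × 1 / 1000 = 2130 kN.
Design strength φR_n = 0.75 × 2130 = 1600 kN.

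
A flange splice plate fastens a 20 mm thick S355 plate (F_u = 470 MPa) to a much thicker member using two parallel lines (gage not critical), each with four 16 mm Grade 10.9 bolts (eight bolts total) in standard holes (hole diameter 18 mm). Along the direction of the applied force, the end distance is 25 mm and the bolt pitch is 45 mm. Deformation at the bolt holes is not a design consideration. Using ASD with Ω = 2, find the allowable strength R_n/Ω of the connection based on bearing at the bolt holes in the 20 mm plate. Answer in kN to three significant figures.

Per bolt r_n = 1.5 l_c t F_u ≤ 3.0 d t F_u; upper limit = 3.0 × 16 × 20 × 470 / 1000 = 451.2 kN.
Edge bolt: l_c = 25 − 18/2 = 16 mm → 1.5 × 16 × 20 × 470 / 1000 = 225.6 → r_n = 225.6 kN.
Interior bolts: l_c = 45 − 18 = 27 mm → 1.5 × 27 × 20 × 470 / 1000 = 380.7 → r_n = 380.7 kN.
R_n = 2 × 225.6 + 6 × 380.7 = 2735 kN.
Allowable strength R_n/Ω = 2735 / 2 = 1370 kN.

1370 kN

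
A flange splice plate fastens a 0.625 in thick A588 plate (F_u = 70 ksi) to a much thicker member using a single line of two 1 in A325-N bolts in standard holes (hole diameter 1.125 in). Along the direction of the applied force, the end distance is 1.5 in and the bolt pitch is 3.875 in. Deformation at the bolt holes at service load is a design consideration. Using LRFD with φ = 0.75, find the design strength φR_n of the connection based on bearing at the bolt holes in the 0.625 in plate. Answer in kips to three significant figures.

Per bolt r_n = 1.2 l_c t F_u ≤ 2.4 d t F_u; upper limit = 2.4 × 1 × 0.625 × 70 = 105 kips.
Edge bolt: l_c = 1.5 − 1.125/2 = 0.9375 in → 1.2 × 0.9375 × 0.625 × 70 = 49.22 → r_n = 49.22 kips.
Interior bolts: l_c = 3.875 − 1.125 = 2.75 in → 1.2 × 2.75 × 0.625 × 70 = 144.4 → r_n = 105 kips.
R_n = 1 × 49.22 + 1 × 105 = 154.2 kips.
Design strength φR_n = 0.75 × 154.2 = 116 kips.

116 kips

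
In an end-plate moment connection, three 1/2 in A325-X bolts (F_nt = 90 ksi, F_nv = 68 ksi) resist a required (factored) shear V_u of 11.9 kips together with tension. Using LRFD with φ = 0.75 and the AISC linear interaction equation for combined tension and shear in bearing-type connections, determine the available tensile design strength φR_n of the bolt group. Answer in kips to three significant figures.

A_b = π·0.5²/4 = 0.1963 in²; f_rv = 11.9 / (3 × 0.1963) = 20.2 ksi.
F'_nt = 1.3 F_nt − (F_nt / φF_nv) f_rv = 1.3·90 − (90/(0.75·68))·20.2 = 81.35 ksi, capped at F_nt → F'_nt = 81.35 ksi.
R_n = F'_nt · A_b · n = 81.35 × 0.1963 × 3 = 47.92 kips.
Design strength φR_n = 0.75 × 47.92 = 35.9 kips.

35.9 kips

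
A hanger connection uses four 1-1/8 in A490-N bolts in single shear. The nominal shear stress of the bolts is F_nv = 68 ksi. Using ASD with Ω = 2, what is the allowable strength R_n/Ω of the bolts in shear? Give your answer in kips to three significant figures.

135 kips

A_b = π × 1.125² / 4 = 0.994 in².
R_n = F_nv · A_b · n · n_s = 68 × 0.994 × 4 × 1 = 270.4 kips.
Allowable strength R_n/Ω = 270.4 / 2 = 135 kips.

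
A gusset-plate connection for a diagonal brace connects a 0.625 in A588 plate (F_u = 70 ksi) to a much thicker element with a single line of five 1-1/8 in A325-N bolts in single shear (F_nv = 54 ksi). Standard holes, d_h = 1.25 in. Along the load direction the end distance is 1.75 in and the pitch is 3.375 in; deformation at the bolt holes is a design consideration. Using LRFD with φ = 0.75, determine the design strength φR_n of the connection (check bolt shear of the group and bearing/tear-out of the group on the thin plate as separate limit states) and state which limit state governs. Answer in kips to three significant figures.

Bolt shear: A_b = π·1.125²/4 = 0.994 in²; R_n = 54 × 0.994 × 5 × 1 = 268.4 kips → 0.75 × 268.4 = 201 kips.
Bearing (1.2 l_c t F_u ≤ 2.4 d t F_u): upper limit = 2.4·1.125·0.625·70 = 118.1 kips.
  Edge l_c = 1.75 − 1.25/2 = 1.125 → r_n = 59.06 kips; interior l_c = 3.375 − 1.25 = 2.125 → r_n = 111.6 kips.
  R_n,bearing = 1·59.06 + 4·111.6 = 505.3 kips → 0.75 × 505.3 = 379 kips.
Bolt shear governs: 201 kips.

201 kips (bolt shear governs)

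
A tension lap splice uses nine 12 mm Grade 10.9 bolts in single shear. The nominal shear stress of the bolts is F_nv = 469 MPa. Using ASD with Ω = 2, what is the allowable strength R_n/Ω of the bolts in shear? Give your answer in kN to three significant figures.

A_b = π × 12² / 4 = 113.1 mm².
R_n = F_nv · A_b · n · n_s = 469 × 113.1 × 9 × 1 / 1000 = 477.4 kN.
Allowable strength R_n/Ω = 477.4 / 2 = 239 kN.

239 kN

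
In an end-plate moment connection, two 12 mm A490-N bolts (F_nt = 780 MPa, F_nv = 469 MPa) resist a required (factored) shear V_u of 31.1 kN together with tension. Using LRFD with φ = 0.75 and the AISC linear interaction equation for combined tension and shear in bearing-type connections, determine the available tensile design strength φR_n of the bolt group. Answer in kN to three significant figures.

A_b = π·12²/4 = 113.1 mm²; f_rv = 31.1 × 1000 / (2 × 113.1) = 137.5 MPa.
F'_nt = 1.3 F_nt − (F_nt / φF_nv) f_rv = 1.3·780 − (780/(0.75·469))·137.5 = 709.1 MPa, capped at F_nt → F'_nt = 709.1 MPa.
R_n = F'_nt · A_b · n = 709.1 × 113.1 × 2 / 1000 = 160.4 kN.
Design strength φR_n = 0.75 × 160.4 = 120 kN.

120 kN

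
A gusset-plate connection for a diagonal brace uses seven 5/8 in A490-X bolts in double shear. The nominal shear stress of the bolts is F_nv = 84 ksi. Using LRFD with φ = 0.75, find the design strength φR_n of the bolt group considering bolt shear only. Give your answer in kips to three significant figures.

A_b = π × 0.625² / 4 = 0.3068 in².
R_n = F_nv · A_b · n · n_s = 84 × 0.3068 × 7 × 2 = 360.8 kips.
Design strength φR_n = 0.75 × 360.8 = 271 kips.

271 kips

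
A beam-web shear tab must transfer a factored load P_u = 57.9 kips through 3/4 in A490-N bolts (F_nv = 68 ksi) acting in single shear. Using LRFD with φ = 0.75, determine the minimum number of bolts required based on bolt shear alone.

A_b = π·0.75²/4 = 0.4418 in².
Per-bolt design strength φR_n = 0.75 × 68 × 0.4418 × 1 = 22.53 kips.
n ≥ 57.9 / 22.53 = 2.57 → use 3 bolts.

3 bolts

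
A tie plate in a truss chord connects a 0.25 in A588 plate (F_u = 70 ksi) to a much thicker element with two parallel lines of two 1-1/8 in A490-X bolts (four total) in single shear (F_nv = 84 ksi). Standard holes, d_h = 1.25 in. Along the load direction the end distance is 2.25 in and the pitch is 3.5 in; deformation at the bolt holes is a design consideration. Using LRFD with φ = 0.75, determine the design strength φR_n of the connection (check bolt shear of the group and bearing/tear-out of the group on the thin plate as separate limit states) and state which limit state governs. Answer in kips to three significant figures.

122 kips (bearing governs)

Bolt shear: A_b = π·1.125²/4 = 0.994 in²; R_n = 84 × 0.994 × 4 × 1 = 334 kips → 0.75 × 334 = 250 kips.
Bearing (1.2 l_c t F_u ≤ 2.4 d t F_u): upper limit = 2.4·1.125·0.25·70 = 47.25 kips.
  Edge l_c = 2.25 − 1.25/2 = 1.625 → r_n = 34.12 kips; interior l_c = 3.5 − 1.25 = 2.25 → r_n = 47.25 kips.
  R_n,bearing = 2·34.12 + 2·47.25 = 162.8 kips → 0.75 × 162.8 = 122 kips.
Bearing governs: 122 kips.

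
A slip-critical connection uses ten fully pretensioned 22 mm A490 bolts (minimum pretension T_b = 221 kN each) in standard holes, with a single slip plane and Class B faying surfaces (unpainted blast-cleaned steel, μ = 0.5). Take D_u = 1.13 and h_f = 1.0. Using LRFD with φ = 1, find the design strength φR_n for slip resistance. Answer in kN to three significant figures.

1250 kN

R_n = μ · D_u · h_f · T_b · n_s · n_b = 0.5 × 1.13 × 1.0 × 221 × 1 × 10 = 1249 kN.
Design strength φR_n = 1 × 1249 = 1250 kN.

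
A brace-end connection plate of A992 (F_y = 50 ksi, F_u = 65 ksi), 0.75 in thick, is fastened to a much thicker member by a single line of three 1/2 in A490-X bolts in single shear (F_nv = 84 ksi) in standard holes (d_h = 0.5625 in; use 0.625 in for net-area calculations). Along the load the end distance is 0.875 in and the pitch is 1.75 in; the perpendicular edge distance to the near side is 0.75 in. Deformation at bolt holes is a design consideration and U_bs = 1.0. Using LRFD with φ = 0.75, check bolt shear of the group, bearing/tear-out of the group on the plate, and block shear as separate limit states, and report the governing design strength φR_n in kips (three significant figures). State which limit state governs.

37.1 kips (bolt shear governs)

Bolt shear: A_b = π·0.5²/4 = 0.1963 in²; R_n = 84 × 0.1963 × 3 × 1 = 49.48 kips → 0.75 × 49.48 = 37.1 kips.
Bearing: edge l_c = 0.5938, r_n = 34.73 kips; interior l_c = 1.188, r_n = 58.5 kips; R_n = 34.73 + 2·58.5 = 151.7 kips → 114 kips.
Block shear: A_gv = 3.281, A_nv = 2.109, A_nt = 0.3281 in²; R_n = min(0.6F_uA_nv, 0.6F_yA_gv) + U_bs·F_u·A_nt = 103.6 kips → 77.7 kips.
Bolt shear governs: 37.1 kips.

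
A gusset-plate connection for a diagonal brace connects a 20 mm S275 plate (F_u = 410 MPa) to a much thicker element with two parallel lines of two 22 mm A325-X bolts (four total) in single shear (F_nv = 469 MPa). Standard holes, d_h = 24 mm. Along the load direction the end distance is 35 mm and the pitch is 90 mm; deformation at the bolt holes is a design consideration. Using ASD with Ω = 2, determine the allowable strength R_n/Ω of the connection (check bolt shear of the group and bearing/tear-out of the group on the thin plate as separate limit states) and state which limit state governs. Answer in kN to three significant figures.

357 kN (bolt shear governs)

Bolt shear: A_b = π·22²/4 = 380.1 mm²; R_n = 469 × 380.1 × 4 × 1 / 1000 = 713.1 kN → 713.1 / 2 = 357 kN.
Bearing (1.2 l_c t F_u ≤ 2.4 d t F_u): upper limit = 2.4·22·20·410 / 1000 = 433 kN.
  Edge l_c = 35 − 24/2 = 23 → r_n = 226.3 kN; interior l_c = 90 − 24 = 66 → r_n = 433 kN.
  R_n,bearing = 2·226.3 + 2·433 = 1319 kN → 1319 / 2 = 659 kN.
Bolt shear governs: 357 kN.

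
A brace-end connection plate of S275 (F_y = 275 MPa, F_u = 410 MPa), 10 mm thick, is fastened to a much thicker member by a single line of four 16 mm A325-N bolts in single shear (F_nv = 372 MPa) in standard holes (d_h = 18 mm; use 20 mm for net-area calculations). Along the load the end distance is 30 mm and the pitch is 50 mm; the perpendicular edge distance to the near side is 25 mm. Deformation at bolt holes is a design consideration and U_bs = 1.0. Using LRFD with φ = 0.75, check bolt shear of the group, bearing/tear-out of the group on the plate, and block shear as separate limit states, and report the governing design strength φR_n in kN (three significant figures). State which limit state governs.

Bolt shear: A_b = π·16²/4 = 201.1 mm²; R_n = 372 × 201.1 × 4 × 1 / 1000 = 299.2 kN → 0.75 × 299.2 = 224 kN.
Bearing: edge l_c = 21, r_n = 103.3 kN; interior l_c = 32, r_n = 157.4 kN; R_n = 103.3 + 3·157.4 = 575.6 kN → 432 kN.
Block shear: A_gv = 1800, A_nv = 1100, A_nt = 150 mm²; R_n = min(0.6F_uA_nv, 0.6F_yA_gv) + U_bs·F_u·A_nt = 332.1 kN → 249 kN.
Bolt shear governs: 224 kN.

224 kN (bolt shear governs)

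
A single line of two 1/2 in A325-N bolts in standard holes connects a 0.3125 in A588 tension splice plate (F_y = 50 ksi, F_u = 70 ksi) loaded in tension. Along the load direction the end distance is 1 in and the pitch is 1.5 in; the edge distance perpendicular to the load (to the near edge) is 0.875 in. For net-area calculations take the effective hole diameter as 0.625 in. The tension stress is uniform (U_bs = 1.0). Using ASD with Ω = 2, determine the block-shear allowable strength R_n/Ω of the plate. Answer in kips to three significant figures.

16.4 kips

Shear plane L_v = 1 + 1·1.5 = 2.5 in; A_gv = 2.5 × 0.3125 = 0.7812 in².
A_nv = (2.5 − 1.5·0.625) × 0.3125 = 0.4883 in².
A_nt = (0.875 − 0.5·0.625) × 0.3125 = 0.1758 in².
0.6 F_u A_nv = 20.51 kips; 0.6 F_y A_gv = 23.44 kips → shear rupture governs the shear term.
R_n = 20.51 + 1.0 × 70 × 0.1758 = 32.81 kips.
Allowable strength R_n/Ω = 32.81 / 2 = 16.4 kips.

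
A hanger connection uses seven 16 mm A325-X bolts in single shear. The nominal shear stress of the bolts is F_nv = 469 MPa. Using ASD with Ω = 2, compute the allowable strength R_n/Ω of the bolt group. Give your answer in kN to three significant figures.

330 kN

A_b = π × 16² / 4 = 201.1 mm².
R_n = F_nv · A_b · n · n_s = 469 × 201.1 × 7 × 1 / 1000 = 660.1 kN.
Allowable strength R_n/Ω = 660.1 / 2 = 330 kN.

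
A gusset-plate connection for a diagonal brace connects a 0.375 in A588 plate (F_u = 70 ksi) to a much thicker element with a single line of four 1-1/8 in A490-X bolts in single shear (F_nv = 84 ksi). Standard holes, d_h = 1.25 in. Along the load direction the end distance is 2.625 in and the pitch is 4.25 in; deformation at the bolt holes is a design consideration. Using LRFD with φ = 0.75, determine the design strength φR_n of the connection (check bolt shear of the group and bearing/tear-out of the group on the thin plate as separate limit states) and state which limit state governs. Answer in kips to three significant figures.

207 kips (bearing governs)

Bolt shear: A_b = π·1.125²/4 = 0.994 in²; R_n = 84 × 0.994 × 4 × 1 = 334 kips → 0.75 × 334 = 250 kips.
Bearing (1.2 l_c t F_u ≤ 2.4 d t F_u): upper limit = 2.4·1.125·0.375·70 = 70.88 kips.
  Edge l_c = 2.625 − 1.25/2 = 2 → r_n = 63 kips; interior l_c = 4.25 − 1.25 = 3 → r_n = 70.88 kips.
  R_n,bearing = 1·63 + 3·70.88 = 275.6 kips → 0.75 × 275.6 = 207 kips.
Bearing governs: 207 kips.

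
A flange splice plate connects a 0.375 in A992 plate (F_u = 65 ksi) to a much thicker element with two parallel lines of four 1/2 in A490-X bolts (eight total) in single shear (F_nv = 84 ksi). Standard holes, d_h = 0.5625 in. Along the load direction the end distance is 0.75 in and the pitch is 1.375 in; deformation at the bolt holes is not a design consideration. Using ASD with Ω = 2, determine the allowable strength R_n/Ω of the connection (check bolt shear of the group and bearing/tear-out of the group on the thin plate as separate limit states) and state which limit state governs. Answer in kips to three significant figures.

66 kips (bolt shear governs)

Bolt shear: A_b = π·0.5²/4 = 0.1963 in²; R_n = 84 × 0.1963 × 8 × 1 = 131.9 kips → 131.9 / 2 = 66 kips.
Bearing (1.5 l_c t F_u ≤ 3.0 d t F_u): upper limit = 3.0·0.5·0.375·65 = 36.56 kips.
  Edge l_c = 0.75 − 0.5625/2 = 0.4688 → r_n = 17.14 kips; interior l_c = 1.375 − 0.5625 = 0.8125 → r_n = 29.71 kips.
  R_n,bearing = 2·17.14 + 6·29.71 = 212.5 kips → 212.5 / 2 = 106 kips.
Bolt shear governs: 66 kips.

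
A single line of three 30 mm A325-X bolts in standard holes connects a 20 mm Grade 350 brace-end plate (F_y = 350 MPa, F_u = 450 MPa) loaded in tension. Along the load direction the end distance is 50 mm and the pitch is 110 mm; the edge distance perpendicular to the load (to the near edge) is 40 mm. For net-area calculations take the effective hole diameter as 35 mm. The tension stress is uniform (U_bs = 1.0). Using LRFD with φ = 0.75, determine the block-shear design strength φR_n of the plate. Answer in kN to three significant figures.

Shear plane L_v = 50 + 2·110 = 270 mm; A_gv = 270 × 20 = 5400 mm².
A_nv = (270 − 2.5·35) × 20 = 3650 mm².
A_nt = (40 − 0.5·35) × 20 = 450 mm².
0.6 F_u A_nv = 985.5 kN; 0.6 F_y A_gv = 1134 kN → shear rupture governs the shear term.
R_n = 985.5 + 1.0 × 450 × 450 / 1000 = 1188 kN.
Design strength φR_n = 0.75 × 1188 = 891 kN.

891 kN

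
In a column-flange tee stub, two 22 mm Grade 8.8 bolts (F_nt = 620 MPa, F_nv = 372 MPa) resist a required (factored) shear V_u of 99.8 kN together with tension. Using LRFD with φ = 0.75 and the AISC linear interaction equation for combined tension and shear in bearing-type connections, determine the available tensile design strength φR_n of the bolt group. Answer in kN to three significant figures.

293 kN

A_b = π·22²/4 = 380.1 mm²; f_rv = 99.8 × 1000 / (2 × 380.1) = 131.3 MPa.
F'_nt = 1.3 F_nt − (F_nt / φF_nv) f_rv = 1.3·620 − (620/(0.75·372))·131.3 = 514.3 MPa, capped at F_nt → F'_nt = 514.3 MPa.
R_n = F'_nt · A_b · n = 514.3 × 380.1 × 2 / 1000 = 391 kN.
Design strength φR_n = 0.75 × 391 = 293 kN.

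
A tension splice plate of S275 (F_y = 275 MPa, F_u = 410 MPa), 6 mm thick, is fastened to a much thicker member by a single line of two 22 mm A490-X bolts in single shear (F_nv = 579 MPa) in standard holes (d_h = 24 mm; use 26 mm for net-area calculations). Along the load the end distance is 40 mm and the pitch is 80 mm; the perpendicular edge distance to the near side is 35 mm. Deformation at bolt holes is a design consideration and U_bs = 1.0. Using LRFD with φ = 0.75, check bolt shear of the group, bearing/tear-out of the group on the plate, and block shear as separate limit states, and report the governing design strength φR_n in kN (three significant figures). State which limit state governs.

Bolt shear: A_b = π·22²/4 = 380.1 mm²; R_n = 579 × 380.1 × 2 × 1 / 1000 = 440.2 kN → 0.75 × 440.2 = 330 kN.
Bearing: edge l_c = 28, r_n = 82.66 kN; interior l_c = 56, r_n = 129.9 kN; R_n = 82.66 + 1·129.9 = 212.5 kN → 159 kN.
Block shear: A_gv = 720, A_nv = 486, A_nt = 132 mm²; R_n = min(0.6F_uA_nv, 0.6F_yA_gv) + U_bs·F_u·A_nt = 172.9 kN → 130 kN.
Block shear governs: 130 kN.

130 kN (block shear governs)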